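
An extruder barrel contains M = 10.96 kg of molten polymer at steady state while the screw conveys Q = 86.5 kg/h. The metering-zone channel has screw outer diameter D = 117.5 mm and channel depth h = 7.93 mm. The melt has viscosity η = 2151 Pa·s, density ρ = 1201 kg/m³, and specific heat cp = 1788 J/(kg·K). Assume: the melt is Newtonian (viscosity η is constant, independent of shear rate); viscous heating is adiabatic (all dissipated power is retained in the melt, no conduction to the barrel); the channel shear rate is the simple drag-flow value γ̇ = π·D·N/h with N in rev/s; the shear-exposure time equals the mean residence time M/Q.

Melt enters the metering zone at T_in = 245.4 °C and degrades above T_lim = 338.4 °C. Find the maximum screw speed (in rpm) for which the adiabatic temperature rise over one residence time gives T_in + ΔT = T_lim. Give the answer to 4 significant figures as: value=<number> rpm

Convert throughput: Q = 86.5 kg/h = 86.5/3600 = 0.0240278 kg/s
Mean residence time: t_res = M/Q_s = 10.96 kg / 0.0240278 kg/s = 456.139 s
Convert to metres: D = 0.1175 m, h = 0.00793 m
ΔT_a = T_lim − T_in = 338.4 − 245.4 = 93 K
γ̇_max² = ΔT_a·ρ·cp/(η·t_res) = 93·1201·1788/(2151·456.139) = 203.543 s⁻²
γ̇_max = sqrt(203.543) = 14.2668 s⁻¹
Solve γ̇ = πDN/h for N: N_max = γ̇_max·h/(π·D) = 14.2668 × 0.00793 / (π × 0.1175) = 0.306488 rev/s = 18.3893 rpm

value=18.39 rpm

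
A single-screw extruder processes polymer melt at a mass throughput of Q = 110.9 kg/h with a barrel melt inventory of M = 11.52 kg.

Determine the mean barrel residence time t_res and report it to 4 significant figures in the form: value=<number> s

value=374.0 s

Convert throughput: Q = 110.9 kg/h = 110.9/3600 = 0.0308056 kg/s
t_res = M / Q_s = 11.52 ÷ 0.0308056 = 373.959 s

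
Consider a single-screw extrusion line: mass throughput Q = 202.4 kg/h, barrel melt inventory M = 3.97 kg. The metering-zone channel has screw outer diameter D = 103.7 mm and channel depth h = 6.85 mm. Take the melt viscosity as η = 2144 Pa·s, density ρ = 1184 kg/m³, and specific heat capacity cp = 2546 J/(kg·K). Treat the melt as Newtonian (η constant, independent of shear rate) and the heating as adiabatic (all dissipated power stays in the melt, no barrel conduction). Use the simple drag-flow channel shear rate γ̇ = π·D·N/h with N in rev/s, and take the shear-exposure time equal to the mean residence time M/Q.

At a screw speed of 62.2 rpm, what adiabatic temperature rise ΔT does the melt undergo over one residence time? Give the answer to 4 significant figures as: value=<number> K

value=122.1 K

Throughput in SI: Q_s = 202.4 kg/h ÷ 3600 s/h = 0.0562222 kg/s
Mean residence time: t_res = M/Q_s = 3.97 kg / 0.0562222 kg/s = 70.6126 s
D = 103.7 mm = 0.1037 m;  h = 6.85 mm = 0.00685 m;  N = 62.2 rpm / 60 = 1.03667 rev/s
Shear rate: γ̇ = πDN/h = π·0.1037·1.03667/0.00685 = 49.3034 s⁻¹
ΔT = η·γ̇²·t_res/(ρ·cp) = [2144 × 49.3034² × 70.6126] / [1184 × 2546] = 122.082 K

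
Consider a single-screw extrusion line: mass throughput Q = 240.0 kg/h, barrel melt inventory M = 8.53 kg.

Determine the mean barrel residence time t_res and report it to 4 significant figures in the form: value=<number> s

Convert throughput: Q = 240.0 kg/h = 240.0/3600 = 0.0666667 kg/s
t_res = M / Q_s = 8.53 / 0.0666667 = 127.95 s

value=127.9 s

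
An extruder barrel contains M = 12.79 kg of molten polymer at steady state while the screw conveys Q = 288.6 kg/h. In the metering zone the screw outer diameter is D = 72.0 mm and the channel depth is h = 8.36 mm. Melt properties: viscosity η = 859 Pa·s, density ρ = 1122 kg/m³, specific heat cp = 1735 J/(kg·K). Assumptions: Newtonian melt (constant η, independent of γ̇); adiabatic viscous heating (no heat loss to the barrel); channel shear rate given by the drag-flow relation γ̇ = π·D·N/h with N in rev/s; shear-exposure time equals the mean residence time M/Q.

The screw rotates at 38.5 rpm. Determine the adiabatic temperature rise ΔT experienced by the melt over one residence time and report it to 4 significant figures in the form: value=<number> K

value=21.22 K

Q_s = Q / 3600 = 288.6 / 3600 = 0.0801667 kg/s
Mean residence time: t_res = M/Q_s = 12.79 kg / 0.0801667 kg/s = 159.543 s
Convert to SI: D = 0.072 m, h = 0.00836 m, N = 38.5/60 = 0.641667 rev/s
Shear rate: γ̇ = πDN/h = π·0.072·0.641667/0.00836 = 17.3614 s⁻¹
ΔT = η·γ̇²·t_res / (ρ·cp) = 859 · (17.3614)² · 159.543 / (1122 · 1735) = 21.2202 K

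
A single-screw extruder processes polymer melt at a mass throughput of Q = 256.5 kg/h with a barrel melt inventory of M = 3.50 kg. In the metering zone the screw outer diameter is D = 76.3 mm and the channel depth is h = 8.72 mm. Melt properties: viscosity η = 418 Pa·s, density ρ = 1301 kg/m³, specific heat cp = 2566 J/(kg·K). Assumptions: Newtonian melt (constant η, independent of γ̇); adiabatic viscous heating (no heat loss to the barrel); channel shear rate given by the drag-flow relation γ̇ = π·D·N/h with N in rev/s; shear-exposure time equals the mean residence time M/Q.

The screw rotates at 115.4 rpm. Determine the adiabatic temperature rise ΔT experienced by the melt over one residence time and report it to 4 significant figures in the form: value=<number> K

value=17.19 K

Convert throughput: Q = 256.5 kg/h = 256.5/3600 = 0.07125 kg/s
t_res = M / Q_s = 3.50 / 0.07125 = 49.1228 s
Geometry in metres: D = 76.3 mm → 0.0763 m, h = 8.72 mm → 0.00872 m; screw speed N = 115.4 rpm = 1.92333 rev/s
γ̇ = π·D·N / h = π · 0.0763 · 1.92333 / 0.00872 = 52.8704 s⁻¹
Adiabatic rise: ΔT = η γ̇² t_res / (ρ cp) = 418·(52.8704)²·49.1228 / (1301·2566) = 17.193 K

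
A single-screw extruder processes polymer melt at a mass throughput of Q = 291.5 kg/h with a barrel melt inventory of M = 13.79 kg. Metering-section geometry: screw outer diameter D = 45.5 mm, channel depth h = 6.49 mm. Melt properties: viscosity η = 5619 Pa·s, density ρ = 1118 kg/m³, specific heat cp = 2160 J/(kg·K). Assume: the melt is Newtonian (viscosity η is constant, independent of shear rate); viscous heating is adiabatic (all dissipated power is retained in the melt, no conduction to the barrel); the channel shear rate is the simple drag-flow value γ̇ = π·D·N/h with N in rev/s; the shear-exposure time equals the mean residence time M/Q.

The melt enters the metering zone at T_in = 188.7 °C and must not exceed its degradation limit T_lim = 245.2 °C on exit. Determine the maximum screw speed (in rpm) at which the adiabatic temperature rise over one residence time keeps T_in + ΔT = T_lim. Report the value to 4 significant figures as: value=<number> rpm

value=32.53 rpm

Throughput in SI: Q_s = 291.5 kg/h ÷ 3600 s/h = 0.0809722 kg/s
t_res = M / Q_s = 13.79 ÷ 0.0809722 = 170.305 s
Convert to metres: D = 0.0455 m, h = 0.00649 m
ΔT_a = T_lim − T_in = 245.2 °C − 188.7 °C = 56.5 K
γ̇_max² = ΔT_a·ρ·cp / (η·t_res) = [56.5 × 1118 × 2160] / [5619 × 170.305] = 142.579 s⁻²
Take the square root: γ̇_max = √(142.579) = 11.9407 s⁻¹
N_max = γ̇_max·h / (π·D) = 11.9407 · 0.00649 / (π · 0.0455) = 0.54214 rev/s = 32.5284 rpm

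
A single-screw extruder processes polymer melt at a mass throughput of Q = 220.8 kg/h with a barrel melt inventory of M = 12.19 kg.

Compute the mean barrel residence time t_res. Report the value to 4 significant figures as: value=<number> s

Convert throughput: Q = 220.8 kg/h = 220.8/3600 = 0.0613333 kg/s
Mean residence time: t_res = M/Q_s = 12.19 kg / 0.0613333 kg/s = 198.75 s

value=198.7 s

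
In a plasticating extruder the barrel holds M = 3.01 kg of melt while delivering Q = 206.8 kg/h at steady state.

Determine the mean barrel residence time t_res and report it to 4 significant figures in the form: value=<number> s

value=52.40 s

Throughput in SI: Q_s = 206.8 kg/h ÷ 3600 s/h = 0.0574444 kg/s
Mean residence time: t_res = M/Q_s = 3.01 kg / 0.0574444 kg/s = 52.3985 s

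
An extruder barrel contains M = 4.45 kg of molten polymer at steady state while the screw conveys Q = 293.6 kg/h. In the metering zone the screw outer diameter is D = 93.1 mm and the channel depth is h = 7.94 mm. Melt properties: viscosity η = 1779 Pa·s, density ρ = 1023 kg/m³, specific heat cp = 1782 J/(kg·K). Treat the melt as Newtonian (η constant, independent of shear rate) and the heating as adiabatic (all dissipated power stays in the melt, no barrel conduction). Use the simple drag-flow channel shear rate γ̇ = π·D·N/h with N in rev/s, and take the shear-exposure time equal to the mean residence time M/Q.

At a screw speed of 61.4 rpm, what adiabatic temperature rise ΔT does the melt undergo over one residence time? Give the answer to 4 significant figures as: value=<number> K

Convert throughput: Q = 293.6 kg/h = 293.6/3600 = 0.0815556 kg/s
t_res = M / Q_s = 4.45 ÷ 0.0815556 = 54.564 s
D = 93.1 mm = 0.0931 m;  h = 7.94 mm = 0.00794 m;  N = 61.4 rpm / 60 = 1.02333 rev/s
γ̇ = π D N / h = (π)(0.0931)(1.02333) / 0.00794 = 37.6961 s⁻¹
ΔT = η·γ̇²·t_res/(ρ·cp) = [1779 × 37.6961² × 54.564] / [1023 × 1782] = 75.6644 K

value=75.66 K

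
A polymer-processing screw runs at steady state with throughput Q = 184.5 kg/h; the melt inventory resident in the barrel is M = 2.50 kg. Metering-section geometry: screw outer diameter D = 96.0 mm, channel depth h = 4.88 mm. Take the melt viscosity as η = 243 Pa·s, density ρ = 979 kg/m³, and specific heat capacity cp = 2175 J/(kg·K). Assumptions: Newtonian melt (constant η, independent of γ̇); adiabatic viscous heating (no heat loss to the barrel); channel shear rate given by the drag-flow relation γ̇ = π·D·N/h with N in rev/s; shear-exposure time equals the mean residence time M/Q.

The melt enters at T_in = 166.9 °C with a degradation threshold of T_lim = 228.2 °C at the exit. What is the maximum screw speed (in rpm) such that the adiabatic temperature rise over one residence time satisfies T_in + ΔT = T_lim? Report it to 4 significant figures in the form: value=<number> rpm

Throughput in SI: Q_s = 184.5 kg/h ÷ 3600 s/h = 0.05125 kg/s
t_res = M / Q_s = 2.50 / 0.05125 = 48.7805 s
D = 96.0 mm = 0.096 m;  h = 4.88 mm = 0.00488 m
Allowable rise: ΔT_a = T_lim − T_in = 228.2 − 166.9 = 61.3 K
γ̇_max² = ΔT_a·ρ·cp/(η·t_res) = 61.3·979·2175/(243·48.7805) = 11011.6 s⁻²
γ̇_max = sqrt(11011.6) = 104.936 s⁻¹
N_max = γ̇_max h / (πD) = 104.936·0.00488/(π·0.096) = 1.69795 rev/s → ×60 = 101.877 rpm

value=101.9 rpm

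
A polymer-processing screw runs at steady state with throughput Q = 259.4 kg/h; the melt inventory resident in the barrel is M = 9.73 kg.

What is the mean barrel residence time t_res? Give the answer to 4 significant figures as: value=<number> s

Convert throughput: Q = 259.4 kg/h = 259.4/3600 = 0.0720556 kg/s
t_res = M / Q_s = 9.73 / 0.0720556 = 135.035 s

value=135.0 s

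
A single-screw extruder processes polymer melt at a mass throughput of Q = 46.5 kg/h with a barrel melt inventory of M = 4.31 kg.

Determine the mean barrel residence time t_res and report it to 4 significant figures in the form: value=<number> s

Throughput in SI: Q_s = 46.5 kg/h ÷ 3600 s/h = 0.0129167 kg/s
t_res = M / Q_s = 4.31 / 0.0129167 = 333.677 s

value=333.7 s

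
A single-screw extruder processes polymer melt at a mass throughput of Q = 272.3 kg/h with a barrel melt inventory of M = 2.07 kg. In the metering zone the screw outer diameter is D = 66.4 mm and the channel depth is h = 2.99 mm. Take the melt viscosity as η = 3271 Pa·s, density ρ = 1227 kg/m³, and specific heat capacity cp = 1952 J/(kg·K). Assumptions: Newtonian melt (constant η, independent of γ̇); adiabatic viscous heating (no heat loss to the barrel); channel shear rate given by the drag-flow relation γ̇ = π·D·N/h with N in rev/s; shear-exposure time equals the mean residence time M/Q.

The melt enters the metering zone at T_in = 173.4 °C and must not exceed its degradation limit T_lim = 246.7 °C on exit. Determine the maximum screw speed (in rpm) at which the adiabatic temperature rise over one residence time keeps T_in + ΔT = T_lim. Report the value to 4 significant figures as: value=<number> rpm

value=38.09 rpm

Q_s = Q / 3600 = 272.3 / 3600 = 0.0756389 kg/s
Mean residence time: t_res = M/Q_s = 2.07 kg / 0.0756389 kg/s = 27.3669 s
D = 66.4 mm = 0.0664 m;  h = 2.99 mm = 0.00299 m
ΔT_a = T_lim − T_in = 246.7 − 173.4 = 73.3 K
Invert ΔT = ηγ̇²t_res/(ρcp) for γ̇: γ̇_max² = ΔT_a ρ cp / (η t_res) = 73.3·1227·1952 / (3271·27.3669) = 1961.2 s⁻²
γ̇_max = sqrt(1961.2) = 44.2855 s⁻¹
Solve γ̇ = πDN/h for N: N_max = γ̇_max·h/(π·D) = 44.2855 × 0.00299 / (π × 0.0664) = 0.634767 rev/s = 38.086 rpm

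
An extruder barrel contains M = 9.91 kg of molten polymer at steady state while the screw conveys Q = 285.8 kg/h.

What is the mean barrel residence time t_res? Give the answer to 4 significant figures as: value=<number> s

value=124.8 s

Convert throughput: Q = 285.8 kg/h = 285.8/3600 = 0.0793889 kg/s
t_res = M / Q_s = 9.91 ÷ 0.0793889 = 124.829 s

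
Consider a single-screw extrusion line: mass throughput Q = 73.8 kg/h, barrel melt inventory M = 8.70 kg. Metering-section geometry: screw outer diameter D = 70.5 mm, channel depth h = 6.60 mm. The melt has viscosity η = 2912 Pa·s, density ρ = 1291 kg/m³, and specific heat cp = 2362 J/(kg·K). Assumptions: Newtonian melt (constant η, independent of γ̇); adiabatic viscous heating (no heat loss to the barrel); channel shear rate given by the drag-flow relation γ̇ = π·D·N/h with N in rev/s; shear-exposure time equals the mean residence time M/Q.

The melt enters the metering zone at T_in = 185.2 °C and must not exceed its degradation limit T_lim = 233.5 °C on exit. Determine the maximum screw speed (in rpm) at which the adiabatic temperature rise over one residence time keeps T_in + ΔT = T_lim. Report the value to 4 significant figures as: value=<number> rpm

Q_s = Q / 3600 = 73.8 / 3600 = 0.0205 kg/s
t_res = M / Q_s = 8.70 / 0.0205 = 424.39 s
D = 70.5 mm = 0.0705 m;  h = 6.60 mm = 0.0066 m
Allowable rise: ΔT_a = T_lim − T_in = 233.5 − 185.2 = 48.3 K
γ̇_max² = ΔT_a·ρ·cp / (η·t_res) = [48.3 × 1291 × 2362] / [2912 × 424.39] = 119.178 s⁻²
γ̇_max = sqrt(119.178) = 10.9169 s⁻¹
Solve γ̇ = πDN/h for N: N_max = γ̇_max·h/(π·D) = 10.9169 × 0.0066 / (π × 0.0705) = 0.325314 rev/s = 19.5189 rpm

value=19.52 rpm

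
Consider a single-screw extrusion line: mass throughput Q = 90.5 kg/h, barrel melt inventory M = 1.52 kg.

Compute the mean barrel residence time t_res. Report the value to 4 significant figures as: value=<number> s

value=60.46 s

Convert throughput: Q = 90.5 kg/h = 90.5/3600 = 0.0251389 kg/s
Mean residence time: t_res = M/Q_s = 1.52 kg / 0.0251389 kg/s = 60.4641 s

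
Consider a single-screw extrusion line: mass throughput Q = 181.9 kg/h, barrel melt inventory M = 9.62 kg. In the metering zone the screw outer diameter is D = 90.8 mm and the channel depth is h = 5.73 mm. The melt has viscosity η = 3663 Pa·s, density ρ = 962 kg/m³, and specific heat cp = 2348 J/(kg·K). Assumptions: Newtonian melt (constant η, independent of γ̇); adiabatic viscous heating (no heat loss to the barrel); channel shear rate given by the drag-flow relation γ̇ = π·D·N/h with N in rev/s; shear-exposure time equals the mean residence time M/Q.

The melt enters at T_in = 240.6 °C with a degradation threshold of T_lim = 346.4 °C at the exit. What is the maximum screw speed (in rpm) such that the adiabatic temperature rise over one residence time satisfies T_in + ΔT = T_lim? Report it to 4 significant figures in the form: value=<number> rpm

value=22.31 rpm

Throughput in SI: Q_s = 181.9 kg/h ÷ 3600 s/h = 0.0505278 kg/s
t_res = M / Q_s = 9.62 ÷ 0.0505278 = 190.39 s
Geometry in SI: D = 90.8 mm → 0.0908 m, h = 5.73 mm → 0.00573 m
ΔT_a = T_lim − T_in = 346.4 °C − 240.6 °C = 105.8 K
Invert ΔT = ηγ̇²t_res/(ρcp) for γ̇: γ̇_max² = ΔT_a ρ cp / (η t_res) = 105.8·962·2348 / (3663·190.39) = 342.671 s⁻²
γ̇_max = √342.671 = 18.5114 s⁻¹
Solve γ̇ = πDN/h for N: N_max = γ̇_max·h/(π·D) = 18.5114 × 0.00573 / (π × 0.0908) = 0.371841 rev/s = 22.3105 rpm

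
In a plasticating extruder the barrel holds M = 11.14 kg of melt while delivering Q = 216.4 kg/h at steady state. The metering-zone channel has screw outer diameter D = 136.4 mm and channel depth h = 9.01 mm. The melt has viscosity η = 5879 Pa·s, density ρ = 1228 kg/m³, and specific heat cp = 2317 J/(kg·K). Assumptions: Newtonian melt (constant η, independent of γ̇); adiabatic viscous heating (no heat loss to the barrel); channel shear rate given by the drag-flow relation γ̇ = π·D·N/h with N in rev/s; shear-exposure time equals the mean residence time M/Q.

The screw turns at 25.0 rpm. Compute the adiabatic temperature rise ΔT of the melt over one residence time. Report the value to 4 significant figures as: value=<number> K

Q_s = Q / 3600 = 216.4 / 3600 = 0.0601111 kg/s
Mean residence time: t_res = M/Q_s = 11.14 kg / 0.0601111 kg/s = 185.323 s
Convert to SI: D = 0.1364 m, h = 0.00901 m, N = 25.0/60 = 0.416667 rev/s
γ̇ = π D N / h = (π)(0.1364)(0.416667) / 0.00901 = 19.8166 s⁻¹
Adiabatic rise: ΔT = η γ̇² t_res / (ρ cp) = 5879·(19.8166)²·185.323 / (1228·2317) = 150.372 K

value=150.4 K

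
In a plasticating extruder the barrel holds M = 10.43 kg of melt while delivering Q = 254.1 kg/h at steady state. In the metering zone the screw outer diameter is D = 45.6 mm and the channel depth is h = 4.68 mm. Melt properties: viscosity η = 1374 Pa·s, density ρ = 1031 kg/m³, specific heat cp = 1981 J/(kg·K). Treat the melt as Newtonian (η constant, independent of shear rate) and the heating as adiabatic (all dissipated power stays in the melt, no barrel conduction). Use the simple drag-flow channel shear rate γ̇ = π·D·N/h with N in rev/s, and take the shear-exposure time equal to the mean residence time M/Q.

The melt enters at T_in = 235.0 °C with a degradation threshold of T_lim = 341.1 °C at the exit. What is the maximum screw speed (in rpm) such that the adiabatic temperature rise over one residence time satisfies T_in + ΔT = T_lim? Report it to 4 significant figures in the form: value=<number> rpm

value=64.04 rpm

Q_s = Q / 3600 = 254.1 / 3600 = 0.0705833 kg/s
t_res = M / Q_s = 10.43 ÷ 0.0705833 = 147.769 s
D = 45.6 mm = 0.0456 m;  h = 4.68 mm = 0.00468 m
ΔT_a = T_lim − T_in = 341.1 °C − 235.0 °C = 106.1 K
γ̇_max² = ΔT_a·ρ·cp / (η·t_res) = [106.1 × 1031 × 1981] / [1374 × 147.769] = 1067.31 s⁻²
γ̇_max = sqrt(1067.31) = 32.6697 s⁻¹
N_max = γ̇_max h / (πD) = 32.6697·0.00468/(π·0.0456) = 1.06727 rev/s → ×60 = 64.0364 rpm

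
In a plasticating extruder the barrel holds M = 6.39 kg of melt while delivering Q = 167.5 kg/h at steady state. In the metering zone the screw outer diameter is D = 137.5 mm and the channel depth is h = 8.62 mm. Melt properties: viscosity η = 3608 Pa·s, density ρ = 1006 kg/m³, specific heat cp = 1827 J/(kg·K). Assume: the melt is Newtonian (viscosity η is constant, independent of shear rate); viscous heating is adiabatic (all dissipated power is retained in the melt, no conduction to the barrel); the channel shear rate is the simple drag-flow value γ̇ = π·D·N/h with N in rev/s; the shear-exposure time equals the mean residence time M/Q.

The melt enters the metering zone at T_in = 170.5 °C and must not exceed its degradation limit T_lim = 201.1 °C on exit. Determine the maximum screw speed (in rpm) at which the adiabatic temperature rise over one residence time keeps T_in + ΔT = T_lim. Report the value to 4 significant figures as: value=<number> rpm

Convert throughput: Q = 167.5 kg/h = 167.5/3600 = 0.0465278 kg/s
Mean residence time: t_res = M/Q_s = 6.39 kg / 0.0465278 kg/s = 137.337 s
Convert to metres: D = 0.1375 m, h = 0.00862 m
ΔT_a = T_lim − T_in = 201.1 − 170.5 = 30.6 K
γ̇_max² = ΔT_a·ρ·cp/(η·t_res) = 30.6·1006·1827/(3608·137.337) = 113.502 s⁻²
γ̇_max = √113.502 = 10.6537 s⁻¹
N_max = γ̇_max h / (πD) = 10.6537·0.00862/(π·0.1375) = 0.212597 rev/s → ×60 = 12.7558 rpm

value=12.76 rpm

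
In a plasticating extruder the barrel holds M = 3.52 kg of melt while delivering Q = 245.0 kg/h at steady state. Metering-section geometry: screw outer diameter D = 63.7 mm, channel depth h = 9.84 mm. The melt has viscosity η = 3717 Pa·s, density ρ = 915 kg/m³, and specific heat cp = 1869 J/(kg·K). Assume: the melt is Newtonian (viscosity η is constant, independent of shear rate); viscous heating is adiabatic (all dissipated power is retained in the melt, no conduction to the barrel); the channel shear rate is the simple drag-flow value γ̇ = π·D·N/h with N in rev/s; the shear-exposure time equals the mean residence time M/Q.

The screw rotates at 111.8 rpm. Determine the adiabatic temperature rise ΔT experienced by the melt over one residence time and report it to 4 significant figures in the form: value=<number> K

Throughput in SI: Q_s = 245.0 kg/h ÷ 3600 s/h = 0.0680556 kg/s
t_res = M / Q_s = 3.52 / 0.0680556 = 51.7224 s
D = 63.7 mm = 0.0637 m;  h = 9.84 mm = 0.00984 m;  N = 111.8 rpm / 60 = 1.86333 rev/s
γ̇ = π D N / h = (π)(0.0637)(1.86333) / 0.00984 = 37.8952 s⁻¹
ΔT = η·γ̇²·t_res/(ρ·cp) = [3717 × 37.8952² × 51.7224] / [915 × 1869] = 161.44 K

value=161.4 K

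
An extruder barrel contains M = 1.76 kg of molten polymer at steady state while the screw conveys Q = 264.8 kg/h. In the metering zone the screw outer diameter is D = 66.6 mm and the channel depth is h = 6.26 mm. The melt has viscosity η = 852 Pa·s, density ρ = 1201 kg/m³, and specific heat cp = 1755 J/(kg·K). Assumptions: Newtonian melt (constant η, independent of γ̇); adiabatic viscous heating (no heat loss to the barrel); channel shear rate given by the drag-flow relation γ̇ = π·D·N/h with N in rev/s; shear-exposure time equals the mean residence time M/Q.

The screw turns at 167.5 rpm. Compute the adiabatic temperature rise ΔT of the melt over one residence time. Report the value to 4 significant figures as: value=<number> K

Throughput in SI: Q_s = 264.8 kg/h ÷ 3600 s/h = 0.0735556 kg/s
t_res = M / Q_s = 1.76 ÷ 0.0735556 = 23.9275 s
D = 66.6 mm = 0.0666 m;  h = 6.26 mm = 0.00626 m;  N = 167.5 rpm / 60 = 2.79167 rev/s
γ̇ = π D N / h = (π)(0.0666)(2.79167) / 0.00626 = 93.3068 s⁻¹
Adiabatic rise: ΔT = η γ̇² t_res / (ρ cp) = 852·(93.3068)²·23.9275 / (1201·1755) = 84.2061 K

value=84.21 K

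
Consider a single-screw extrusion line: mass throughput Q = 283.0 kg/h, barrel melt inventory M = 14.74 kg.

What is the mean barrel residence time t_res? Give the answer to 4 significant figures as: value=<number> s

Throughput in SI: Q_s = 283.0 kg/h ÷ 3600 s/h = 0.0786111 kg/s
t_res = M / Q_s = 14.74 / 0.0786111 = 187.505 s

value=187.5 s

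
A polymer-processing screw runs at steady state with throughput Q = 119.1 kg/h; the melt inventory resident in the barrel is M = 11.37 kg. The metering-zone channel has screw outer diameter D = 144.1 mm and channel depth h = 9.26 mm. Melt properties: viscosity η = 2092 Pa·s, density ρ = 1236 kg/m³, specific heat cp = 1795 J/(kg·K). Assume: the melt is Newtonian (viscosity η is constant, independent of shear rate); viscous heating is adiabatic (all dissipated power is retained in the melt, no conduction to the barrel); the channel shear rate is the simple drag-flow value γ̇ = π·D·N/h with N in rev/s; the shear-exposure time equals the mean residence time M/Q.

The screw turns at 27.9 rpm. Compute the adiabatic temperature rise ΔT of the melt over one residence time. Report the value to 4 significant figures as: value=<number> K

value=167.5 K

Q_s = Q / 3600 = 119.1 / 3600 = 0.0330833 kg/s
t_res = M / Q_s = 11.37 / 0.0330833 = 343.678 s
D = 144.1 mm = 0.1441 m;  h = 9.26 mm = 0.00926 m;  N = 27.9 rpm / 60 = 0.465 rev/s
Shear rate: γ̇ = πDN/h = π·0.1441·0.465/0.00926 = 22.733 s⁻¹
ΔT = η·γ̇²·t_res/(ρ·cp) = [2092 × 22.733² × 343.678] / [1236 × 1795] = 167.472 K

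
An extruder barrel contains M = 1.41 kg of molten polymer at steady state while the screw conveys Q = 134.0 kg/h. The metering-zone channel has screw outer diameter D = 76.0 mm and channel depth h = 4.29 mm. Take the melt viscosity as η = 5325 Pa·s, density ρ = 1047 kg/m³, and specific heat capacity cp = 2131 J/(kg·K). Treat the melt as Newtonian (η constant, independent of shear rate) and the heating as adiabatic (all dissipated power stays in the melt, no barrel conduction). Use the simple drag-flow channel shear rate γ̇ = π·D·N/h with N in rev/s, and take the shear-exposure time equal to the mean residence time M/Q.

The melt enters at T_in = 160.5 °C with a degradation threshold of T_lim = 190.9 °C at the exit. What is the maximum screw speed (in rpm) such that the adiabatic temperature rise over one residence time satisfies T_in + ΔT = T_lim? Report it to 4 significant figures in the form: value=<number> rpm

Q_s = Q / 3600 = 134.0 / 3600 = 0.0372222 kg/s
Mean residence time: t_res = M/Q_s = 1.41 kg / 0.0372222 kg/s = 37.8806 s
Geometry in SI: D = 76.0 mm → 0.076 m, h = 4.29 mm → 0.00429 m
ΔT_a = T_lim − T_in = 190.9 − 160.5 = 30.4 K
γ̇_max² = ΔT_a·ρ·cp/(η·t_res) = 30.4·1047·2131/(5325·37.8806) = 336.254 s⁻²
Take the square root: γ̇_max = √(336.254) = 18.3372 s⁻¹
N_max = γ̇_max·h / (π·D) = 18.3372 · 0.00429 / (π · 0.076) = 0.329479 rev/s = 19.7687 rpm

value=19.77 rpm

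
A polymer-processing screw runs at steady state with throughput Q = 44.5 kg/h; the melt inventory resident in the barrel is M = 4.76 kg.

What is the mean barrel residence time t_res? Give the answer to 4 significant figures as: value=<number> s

value=385.1 s

Throughput in SI: Q_s = 44.5 kg/h ÷ 3600 s/h = 0.0123611 kg/s
t_res = M / Q_s = 4.76 ÷ 0.0123611 = 385.079 s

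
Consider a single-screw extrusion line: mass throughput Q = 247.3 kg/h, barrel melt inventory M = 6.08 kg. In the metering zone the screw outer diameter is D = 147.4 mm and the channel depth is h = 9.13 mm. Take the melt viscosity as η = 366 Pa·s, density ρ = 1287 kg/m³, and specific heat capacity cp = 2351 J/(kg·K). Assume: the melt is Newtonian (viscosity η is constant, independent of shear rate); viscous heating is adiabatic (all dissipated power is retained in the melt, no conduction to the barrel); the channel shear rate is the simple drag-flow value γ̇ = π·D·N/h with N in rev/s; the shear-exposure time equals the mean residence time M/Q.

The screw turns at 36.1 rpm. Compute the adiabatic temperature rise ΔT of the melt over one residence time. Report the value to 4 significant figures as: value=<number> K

value=9.970 K

Q_s = Q / 3600 = 247.3 / 3600 = 0.0686944 kg/s
t_res = M / Q_s = 6.08 ÷ 0.0686944 = 88.5079 s
Convert to SI: D = 0.1474 m, h = 0.00913 m, N = 36.1/60 = 0.601667 rev/s
Shear rate: γ̇ = πDN/h = π·0.1474·0.601667/0.00913 = 30.5163 s⁻¹
ΔT = η·γ̇²·t_res / (ρ·cp) = 366 · (30.5163)² · 88.5079 / (1287 · 2351) = 9.97004 K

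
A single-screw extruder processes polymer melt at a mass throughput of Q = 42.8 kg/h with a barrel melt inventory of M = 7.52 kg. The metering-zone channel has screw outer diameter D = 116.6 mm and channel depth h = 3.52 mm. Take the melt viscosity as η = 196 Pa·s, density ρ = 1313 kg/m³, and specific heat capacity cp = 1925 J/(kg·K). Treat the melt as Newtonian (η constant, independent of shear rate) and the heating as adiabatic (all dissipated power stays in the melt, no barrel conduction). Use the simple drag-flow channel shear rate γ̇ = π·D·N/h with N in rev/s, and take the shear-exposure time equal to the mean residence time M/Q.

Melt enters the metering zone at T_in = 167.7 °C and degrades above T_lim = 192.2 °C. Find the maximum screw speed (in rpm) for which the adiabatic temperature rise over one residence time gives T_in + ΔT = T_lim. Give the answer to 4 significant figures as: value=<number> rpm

Convert throughput: Q = 42.8 kg/h = 42.8/3600 = 0.0118889 kg/s
t_res = M / Q_s = 7.52 / 0.0118889 = 632.523 s
D = 116.6 mm = 0.1166 m;  h = 3.52 mm = 0.00352 m
Allowable rise: ΔT_a = T_lim − T_in = 192.2 − 167.7 = 24.5 K
Invert ΔT = ηγ̇²t_res/(ρcp) for γ̇: γ̇_max² = ΔT_a ρ cp / (η t_res) = 24.5·1313·1925 / (196·632.523) = 499.492 s⁻²
γ̇_max = √499.492 = 22.3493 s⁻¹
N_max = γ̇_max h / (πD) = 22.3493·0.00352/(π·0.1166) = 0.214763 rev/s → ×60 = 12.8858 rpm

value=12.89 rpm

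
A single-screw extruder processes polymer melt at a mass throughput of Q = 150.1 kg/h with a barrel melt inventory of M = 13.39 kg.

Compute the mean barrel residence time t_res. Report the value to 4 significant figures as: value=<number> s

value=321.1 s

Q_s = Q / 3600 = 150.1 / 3600 = 0.0416944 kg/s
t_res = M / Q_s = 13.39 / 0.0416944 = 321.146 s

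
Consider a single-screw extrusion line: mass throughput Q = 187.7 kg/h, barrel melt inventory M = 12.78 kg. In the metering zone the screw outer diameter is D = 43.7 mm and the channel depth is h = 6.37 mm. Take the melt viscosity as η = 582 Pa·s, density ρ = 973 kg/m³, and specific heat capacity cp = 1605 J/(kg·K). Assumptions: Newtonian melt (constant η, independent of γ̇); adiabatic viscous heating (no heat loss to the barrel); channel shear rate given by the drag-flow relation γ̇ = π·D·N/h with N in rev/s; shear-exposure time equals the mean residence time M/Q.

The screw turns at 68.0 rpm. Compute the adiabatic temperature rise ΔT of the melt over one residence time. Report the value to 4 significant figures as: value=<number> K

Q_s = Q / 3600 = 187.7 / 3600 = 0.0521389 kg/s
t_res = M / Q_s = 12.78 ÷ 0.0521389 = 245.115 s
D = 43.7 mm = 0.0437 m;  h = 6.37 mm = 0.00637 m;  N = 68.0 rpm / 60 = 1.13333 rev/s
Shear rate: γ̇ = πDN/h = π·0.0437·1.13333/0.00637 = 24.4258 s⁻¹
ΔT = η·γ̇²·t_res/(ρ·cp) = [582 × 24.4258² × 245.115] / [973 × 1605] = 54.5008 K

value=54.50 K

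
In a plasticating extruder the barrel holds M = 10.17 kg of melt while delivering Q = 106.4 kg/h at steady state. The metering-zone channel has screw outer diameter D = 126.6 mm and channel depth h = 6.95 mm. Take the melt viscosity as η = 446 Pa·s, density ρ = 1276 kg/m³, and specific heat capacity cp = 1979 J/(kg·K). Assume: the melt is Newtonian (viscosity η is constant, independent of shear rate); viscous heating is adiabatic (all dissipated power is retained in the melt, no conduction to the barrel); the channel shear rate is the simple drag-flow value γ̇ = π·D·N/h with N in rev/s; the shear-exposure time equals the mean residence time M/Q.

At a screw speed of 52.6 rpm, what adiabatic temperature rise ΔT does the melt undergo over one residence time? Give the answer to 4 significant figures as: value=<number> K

Throughput in SI: Q_s = 106.4 kg/h ÷ 3600 s/h = 0.0295556 kg/s
t_res = M / Q_s = 10.17 / 0.0295556 = 344.098 s
Convert to SI: D = 0.1266 m, h = 0.00695 m, N = 52.6/60 = 0.876667 rev/s
γ̇ = π·D·N / h = π · 0.1266 · 0.876667 / 0.00695 = 50.1687 s⁻¹
ΔT = η·γ̇²·t_res / (ρ·cp) = 446 · (50.1687)² · 344.098 / (1276 · 1979) = 152.963 K

value=153.0 K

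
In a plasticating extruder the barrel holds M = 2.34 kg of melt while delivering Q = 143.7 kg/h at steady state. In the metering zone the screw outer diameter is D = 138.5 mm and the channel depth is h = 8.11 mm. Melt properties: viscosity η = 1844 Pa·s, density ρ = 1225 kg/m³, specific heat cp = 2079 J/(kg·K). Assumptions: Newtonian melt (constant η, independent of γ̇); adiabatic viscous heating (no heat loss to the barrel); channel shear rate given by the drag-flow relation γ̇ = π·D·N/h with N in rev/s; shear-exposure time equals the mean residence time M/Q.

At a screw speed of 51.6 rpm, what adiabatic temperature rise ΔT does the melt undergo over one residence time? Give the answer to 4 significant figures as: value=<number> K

Convert throughput: Q = 143.7 kg/h = 143.7/3600 = 0.0399167 kg/s
Mean residence time: t_res = M/Q_s = 2.34 kg / 0.0399167 kg/s = 58.6221 s
D = 138.5 mm = 0.1385 m;  h = 8.11 mm = 0.00811 m;  N = 51.6 rpm / 60 = 0.86 rev/s
γ̇ = π D N / h = (π)(0.1385)(0.86) / 0.00811 = 46.14 s⁻¹
Adiabatic rise: ΔT = η γ̇² t_res / (ρ cp) = 1844·(46.14)²·58.6221 / (1225·2079) = 90.3621 K

value=90.36 K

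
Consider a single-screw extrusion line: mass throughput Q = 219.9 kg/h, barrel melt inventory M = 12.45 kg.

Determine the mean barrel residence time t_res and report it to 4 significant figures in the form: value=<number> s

value=203.8 s

Throughput in SI: Q_s = 219.9 kg/h ÷ 3600 s/h = 0.0610833 kg/s
Mean residence time: t_res = M/Q_s = 12.45 kg / 0.0610833 kg/s = 203.82 s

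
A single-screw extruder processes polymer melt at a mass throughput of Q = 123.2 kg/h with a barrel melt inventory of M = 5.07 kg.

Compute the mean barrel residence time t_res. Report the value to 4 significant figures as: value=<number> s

value=148.1 s

Q_s = Q / 3600 = 123.2 / 3600 = 0.0342222 kg/s
Mean residence time: t_res = M/Q_s = 5.07 kg / 0.0342222 kg/s = 148.149 s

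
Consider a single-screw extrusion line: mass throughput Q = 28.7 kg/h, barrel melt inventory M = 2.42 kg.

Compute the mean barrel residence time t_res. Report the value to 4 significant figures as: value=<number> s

value=303.6 s

Convert throughput: Q = 28.7 kg/h = 28.7/3600 = 0.00797222 kg/s
t_res = M / Q_s = 2.42 ÷ 0.00797222 = 303.554 s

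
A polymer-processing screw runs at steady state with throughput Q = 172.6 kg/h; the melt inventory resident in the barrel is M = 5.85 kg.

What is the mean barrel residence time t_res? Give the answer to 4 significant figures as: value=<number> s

value=122.0 s

Throughput in SI: Q_s = 172.6 kg/h ÷ 3600 s/h = 0.0479444 kg/s
Mean residence time: t_res = M/Q_s = 5.85 kg / 0.0479444 kg/s = 122.016 s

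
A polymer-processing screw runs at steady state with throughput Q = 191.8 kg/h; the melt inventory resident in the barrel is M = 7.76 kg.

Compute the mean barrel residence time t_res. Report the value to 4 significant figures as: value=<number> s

value=145.7 s

Convert throughput: Q = 191.8 kg/h = 191.8/3600 = 0.0532778 kg/s
t_res = M / Q_s = 7.76 ÷ 0.0532778 = 145.652 s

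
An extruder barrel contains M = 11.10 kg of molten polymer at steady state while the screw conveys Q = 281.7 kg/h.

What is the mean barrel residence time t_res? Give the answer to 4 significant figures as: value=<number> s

Convert throughput: Q = 281.7 kg/h = 281.7/3600 = 0.07825 kg/s
Mean residence time: t_res = M/Q_s = 11.10 kg / 0.07825 kg/s = 141.853 s

value=141.9 s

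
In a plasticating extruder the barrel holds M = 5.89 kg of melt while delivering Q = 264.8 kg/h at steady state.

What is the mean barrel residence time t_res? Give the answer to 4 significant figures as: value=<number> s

value=80.08 s

Throughput in SI: Q_s = 264.8 kg/h ÷ 3600 s/h = 0.0735556 kg/s
t_res = M / Q_s = 5.89 / 0.0735556 = 80.0755 s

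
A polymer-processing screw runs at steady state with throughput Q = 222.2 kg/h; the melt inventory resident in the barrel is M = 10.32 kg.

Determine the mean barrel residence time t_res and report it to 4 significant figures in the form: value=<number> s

Throughput in SI: Q_s = 222.2 kg/h ÷ 3600 s/h = 0.0617222 kg/s
Mean residence time: t_res = M/Q_s = 10.32 kg / 0.0617222 kg/s = 167.201 s

value=167.2 s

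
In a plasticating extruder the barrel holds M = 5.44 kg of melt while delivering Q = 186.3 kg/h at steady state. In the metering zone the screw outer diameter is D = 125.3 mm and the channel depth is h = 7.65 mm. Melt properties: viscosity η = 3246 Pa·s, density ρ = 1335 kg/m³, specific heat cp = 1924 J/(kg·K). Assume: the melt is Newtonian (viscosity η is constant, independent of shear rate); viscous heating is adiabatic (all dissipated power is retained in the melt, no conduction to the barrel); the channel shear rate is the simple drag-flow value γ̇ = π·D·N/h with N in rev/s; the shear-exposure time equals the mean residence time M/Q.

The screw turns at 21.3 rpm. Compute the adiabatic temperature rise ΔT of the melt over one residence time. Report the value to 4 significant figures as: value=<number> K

Q_s = Q / 3600 = 186.3 / 3600 = 0.05175 kg/s
t_res = M / Q_s = 5.44 / 0.05175 = 105.121 s
D = 125.3 mm = 0.1253 m;  h = 7.65 mm = 0.00765 m;  N = 21.3 rpm / 60 = 0.355 rev/s
γ̇ = π D N / h = (π)(0.1253)(0.355) / 0.00765 = 18.267 s⁻¹
Adiabatic rise: ΔT = η γ̇² t_res / (ρ cp) = 3246·(18.267)²·105.121 / (1335·1924) = 44.3288 K

value=44.33 K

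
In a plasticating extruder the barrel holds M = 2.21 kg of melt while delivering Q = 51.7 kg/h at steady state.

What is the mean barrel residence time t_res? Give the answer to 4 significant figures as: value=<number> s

value=153.9 s

Throughput in SI: Q_s = 51.7 kg/h ÷ 3600 s/h = 0.0143611 kg/s
t_res = M / Q_s = 2.21 ÷ 0.0143611 = 153.888 s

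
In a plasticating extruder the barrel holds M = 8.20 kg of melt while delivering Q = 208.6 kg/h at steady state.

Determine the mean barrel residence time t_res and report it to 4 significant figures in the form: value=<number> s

Q_s = Q / 3600 = 208.6 / 3600 = 0.0579444 kg/s
t_res = M / Q_s = 8.20 / 0.0579444 = 141.515 s

value=141.5 s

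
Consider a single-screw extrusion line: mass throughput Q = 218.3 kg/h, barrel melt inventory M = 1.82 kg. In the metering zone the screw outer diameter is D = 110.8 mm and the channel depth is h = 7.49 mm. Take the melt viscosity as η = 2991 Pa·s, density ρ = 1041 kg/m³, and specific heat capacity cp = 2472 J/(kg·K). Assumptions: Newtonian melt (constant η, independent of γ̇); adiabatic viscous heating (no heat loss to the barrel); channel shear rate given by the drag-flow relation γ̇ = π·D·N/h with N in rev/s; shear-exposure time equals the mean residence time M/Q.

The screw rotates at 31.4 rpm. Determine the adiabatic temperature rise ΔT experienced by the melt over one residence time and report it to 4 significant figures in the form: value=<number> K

Q_s = Q / 3600 = 218.3 / 3600 = 0.0606389 kg/s
t_res = M / Q_s = 1.82 / 0.0606389 = 30.0137 s
D = 110.8 mm = 0.1108 m;  h = 7.49 mm = 0.00749 m;  N = 31.4 rpm / 60 = 0.523333 rev/s
γ̇ = π D N / h = (π)(0.1108)(0.523333) / 0.00749 = 24.3213 s⁻¹
Adiabatic rise: ΔT = η γ̇² t_res / (ρ cp) = 2991·(24.3213)²·30.0137 / (1041·2472) = 20.6353 K

value=20.64 K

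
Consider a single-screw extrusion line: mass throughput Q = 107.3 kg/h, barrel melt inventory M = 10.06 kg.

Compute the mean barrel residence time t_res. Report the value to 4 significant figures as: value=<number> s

value=337.5 s

Q_s = Q / 3600 = 107.3 / 3600 = 0.0298056 kg/s
t_res = M / Q_s = 10.06 / 0.0298056 = 337.521 s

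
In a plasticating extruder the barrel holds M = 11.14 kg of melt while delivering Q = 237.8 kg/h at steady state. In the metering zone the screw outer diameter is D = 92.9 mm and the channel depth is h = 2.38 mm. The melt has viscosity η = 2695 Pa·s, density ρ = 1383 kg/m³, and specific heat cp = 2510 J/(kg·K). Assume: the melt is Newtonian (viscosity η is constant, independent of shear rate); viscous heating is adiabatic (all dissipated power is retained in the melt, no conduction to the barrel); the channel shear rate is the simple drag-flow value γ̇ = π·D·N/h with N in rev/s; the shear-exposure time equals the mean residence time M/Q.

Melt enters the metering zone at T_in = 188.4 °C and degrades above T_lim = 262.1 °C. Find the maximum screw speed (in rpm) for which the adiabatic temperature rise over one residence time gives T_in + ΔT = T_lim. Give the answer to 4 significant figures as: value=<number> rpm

Throughput in SI: Q_s = 237.8 kg/h ÷ 3600 s/h = 0.0660556 kg/s
Mean residence time: t_res = M/Q_s = 11.14 kg / 0.0660556 kg/s = 168.646 s
Geometry in SI: D = 92.9 mm → 0.0929 m, h = 2.38 mm → 0.00238 m
Allowable rise: ΔT_a = T_lim − T_in = 262.1 − 188.4 = 73.7 K
γ̇_max² = ΔT_a·ρ·cp/(η·t_res) = 73.7·1383·2510/(2695·168.646) = 562.897 s⁻²
Take the square root: γ̇_max = √(562.897) = 23.7254 s⁻¹
N_max = γ̇_max h / (πD) = 23.7254·0.00238/(π·0.0929) = 0.193475 rev/s → ×60 = 11.6085 rpm

value=11.61 rpm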